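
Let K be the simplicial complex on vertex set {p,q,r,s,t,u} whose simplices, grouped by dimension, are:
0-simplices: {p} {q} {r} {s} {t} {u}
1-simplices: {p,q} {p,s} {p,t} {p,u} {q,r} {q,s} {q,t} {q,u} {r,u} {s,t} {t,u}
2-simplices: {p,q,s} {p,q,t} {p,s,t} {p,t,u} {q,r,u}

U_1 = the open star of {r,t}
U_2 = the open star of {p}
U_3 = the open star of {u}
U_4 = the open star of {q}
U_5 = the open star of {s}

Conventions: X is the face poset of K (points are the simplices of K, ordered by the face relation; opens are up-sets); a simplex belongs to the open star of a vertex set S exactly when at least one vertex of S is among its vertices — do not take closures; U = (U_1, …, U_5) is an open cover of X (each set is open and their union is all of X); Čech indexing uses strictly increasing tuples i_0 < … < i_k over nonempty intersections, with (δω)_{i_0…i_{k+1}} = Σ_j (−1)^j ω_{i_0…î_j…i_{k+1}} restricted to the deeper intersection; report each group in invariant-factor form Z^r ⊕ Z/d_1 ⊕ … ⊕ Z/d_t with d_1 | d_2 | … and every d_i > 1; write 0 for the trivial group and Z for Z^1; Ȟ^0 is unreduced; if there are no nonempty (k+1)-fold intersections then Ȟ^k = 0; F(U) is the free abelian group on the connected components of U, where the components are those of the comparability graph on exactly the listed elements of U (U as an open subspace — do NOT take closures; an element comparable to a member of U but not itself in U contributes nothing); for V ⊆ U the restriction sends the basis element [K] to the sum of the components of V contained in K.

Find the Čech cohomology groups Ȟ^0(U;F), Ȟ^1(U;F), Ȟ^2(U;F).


nerve simplices:
  U1={{r},{t},{p,t},{q,r},{q,t},{r,u},{s,t},{t,u},{p,q,t},{p,s,t},{p,t,u},{q,r,u}} U2={{p},{p,q},{p,s},{p,t},{p,u},{p,q,s},{p,q,t},{p,s,t},{p,t,u}} U3={{u},{p,u},{q,u},{r,u},{t,u},{p,t,u},{q,r,u}} U4={{q},{p,q},{q,r},{q,s},{q,t},{q,u},{p,q,s},{p,q,t},{q,r,u}} U5={{s},{p,s},{q,s},{s,t},{p,q,s},{p,s,t}}
  U12={{p,t},{p,q,t},{p,s,t},{p,t,u}} U13={{r,u},{t,u},{p,t,u},{q,r,u}} U14={{q,r},{q,t},{p,q,t},{q,r,u}} U15={{s,t},{p,s,t}} U23={{p,u},{p,t,u}} U24={{p,q},{p,q,s},{p,q,t}} U25={{p,s},{p,q,s},{p,s,t}} U34={{q,u},{q,r,u}} U45={{q,s},{p,q,s}}
  U123={{p,t,u}} U124={{p,q,t}} U125={{p,s,t}} U134={{q,r,u}} U245={{p,q,s}}
components per intersection:
  U1: {{r},{q,r},{r,u},{q,r,u}} {{t},{p,t},{q,t},{s,t},{t,u},{p,q,t},{p,s,t},{p,t,u}}
  U2: {{p},{p,q},{p,s},{p,t},{p,u},{p,q,s},{p,q,t},{p,s,t},{p,t,u}}
  U3: {{u},{p,u},{q,u},{r,u},{t,u},{p,t,u},{q,r,u}}
  U4: {{q},{p,q},{q,r},{q,s},{q,t},{q,u},{p,q,s},{p,q,t},{q,r,u}}
  U5: {{s},{p,s},{q,s},{s,t},{p,q,s},{p,s,t}}
  U12: {{p,t},{p,q,t},{p,s,t},{p,t,u}}
  U13: {{r,u},{q,r,u}} {{t,u},{p,t,u}}
  U14: {{q,r},{q,r,u}} {{q,t},{p,q,t}}
  U15: {{s,t},{p,s,t}}
  U23: {{p,u},{p,t,u}}
  U24: {{p,q},{p,q,s},{p,q,t}}
  U25: {{p,s},{p,q,s},{p,s,t}}
  U34: {{q,u},{q,r,u}}
  U45: {{q,s},{p,q,s}}
  U123: {{p,t,u}}
  U124: {{p,q,t}}
  U125: {{p,s,t}}
  U134: {{q,r,u}}
  U245: {{p,q,s}}
C dims 6,11,5; δ0: rk 5, SNF 1^5; δ1: rk 5, SNF 1^5
degree 0: 6−5−0 = 1 → Ȟ^0 ≅ Z
degree 1: 11−5−5 = 1 → Ȟ^1 ≅ Z
degree 2: 5−0−5 = 0 → Ȟ^2 ≅ 0

Ȟ^0 = Z, Ȟ^1 = Z and Ȟ^2 = 0


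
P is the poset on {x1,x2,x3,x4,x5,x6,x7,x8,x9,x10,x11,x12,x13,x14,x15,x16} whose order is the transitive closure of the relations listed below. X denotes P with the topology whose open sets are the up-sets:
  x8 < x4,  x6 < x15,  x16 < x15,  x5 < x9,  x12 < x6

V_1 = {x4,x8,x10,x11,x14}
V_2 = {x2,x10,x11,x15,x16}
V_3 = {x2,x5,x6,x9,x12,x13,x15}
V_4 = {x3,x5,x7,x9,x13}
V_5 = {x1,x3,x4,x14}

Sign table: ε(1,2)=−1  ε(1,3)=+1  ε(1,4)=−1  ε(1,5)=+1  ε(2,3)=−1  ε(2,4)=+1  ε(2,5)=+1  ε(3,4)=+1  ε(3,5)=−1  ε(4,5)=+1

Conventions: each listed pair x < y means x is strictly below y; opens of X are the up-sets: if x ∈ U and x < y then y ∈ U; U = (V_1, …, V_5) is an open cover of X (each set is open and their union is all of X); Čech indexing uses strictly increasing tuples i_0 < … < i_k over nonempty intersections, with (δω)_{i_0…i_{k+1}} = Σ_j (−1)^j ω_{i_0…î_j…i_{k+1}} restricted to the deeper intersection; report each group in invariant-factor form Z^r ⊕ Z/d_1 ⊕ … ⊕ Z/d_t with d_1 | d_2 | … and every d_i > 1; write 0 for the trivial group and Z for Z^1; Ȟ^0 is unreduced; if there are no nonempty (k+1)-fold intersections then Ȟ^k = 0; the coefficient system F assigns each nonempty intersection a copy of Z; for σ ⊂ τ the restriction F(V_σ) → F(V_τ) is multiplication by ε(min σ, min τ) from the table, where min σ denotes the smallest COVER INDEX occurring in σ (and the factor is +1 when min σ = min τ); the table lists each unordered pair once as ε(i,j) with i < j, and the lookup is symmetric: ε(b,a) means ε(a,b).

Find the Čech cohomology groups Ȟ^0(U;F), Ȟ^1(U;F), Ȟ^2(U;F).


nerve of the cover:
  V12={x10,x11} V15={x4,x14} V23={x2,x15} V34={x5,x9,x13} V45={x3}
C dims 5,5; δ0: rk 4, SNF 1^4
Ȟ^0 = (5 − 4) − 0 = 1, so Ȟ^0 ≅ Z
Ȟ^1 = (5 − 0) − 4 = 1, so Ȟ^1 ≅ Z
Ȟ^2 = (0 − 0) − 0 = 0, so Ȟ^2 ≅ 0

Ȟ^0(U;F) ≅ Z, Ȟ^1(U;F) ≅ Z and Ȟ^2(U;F) ≅ 0


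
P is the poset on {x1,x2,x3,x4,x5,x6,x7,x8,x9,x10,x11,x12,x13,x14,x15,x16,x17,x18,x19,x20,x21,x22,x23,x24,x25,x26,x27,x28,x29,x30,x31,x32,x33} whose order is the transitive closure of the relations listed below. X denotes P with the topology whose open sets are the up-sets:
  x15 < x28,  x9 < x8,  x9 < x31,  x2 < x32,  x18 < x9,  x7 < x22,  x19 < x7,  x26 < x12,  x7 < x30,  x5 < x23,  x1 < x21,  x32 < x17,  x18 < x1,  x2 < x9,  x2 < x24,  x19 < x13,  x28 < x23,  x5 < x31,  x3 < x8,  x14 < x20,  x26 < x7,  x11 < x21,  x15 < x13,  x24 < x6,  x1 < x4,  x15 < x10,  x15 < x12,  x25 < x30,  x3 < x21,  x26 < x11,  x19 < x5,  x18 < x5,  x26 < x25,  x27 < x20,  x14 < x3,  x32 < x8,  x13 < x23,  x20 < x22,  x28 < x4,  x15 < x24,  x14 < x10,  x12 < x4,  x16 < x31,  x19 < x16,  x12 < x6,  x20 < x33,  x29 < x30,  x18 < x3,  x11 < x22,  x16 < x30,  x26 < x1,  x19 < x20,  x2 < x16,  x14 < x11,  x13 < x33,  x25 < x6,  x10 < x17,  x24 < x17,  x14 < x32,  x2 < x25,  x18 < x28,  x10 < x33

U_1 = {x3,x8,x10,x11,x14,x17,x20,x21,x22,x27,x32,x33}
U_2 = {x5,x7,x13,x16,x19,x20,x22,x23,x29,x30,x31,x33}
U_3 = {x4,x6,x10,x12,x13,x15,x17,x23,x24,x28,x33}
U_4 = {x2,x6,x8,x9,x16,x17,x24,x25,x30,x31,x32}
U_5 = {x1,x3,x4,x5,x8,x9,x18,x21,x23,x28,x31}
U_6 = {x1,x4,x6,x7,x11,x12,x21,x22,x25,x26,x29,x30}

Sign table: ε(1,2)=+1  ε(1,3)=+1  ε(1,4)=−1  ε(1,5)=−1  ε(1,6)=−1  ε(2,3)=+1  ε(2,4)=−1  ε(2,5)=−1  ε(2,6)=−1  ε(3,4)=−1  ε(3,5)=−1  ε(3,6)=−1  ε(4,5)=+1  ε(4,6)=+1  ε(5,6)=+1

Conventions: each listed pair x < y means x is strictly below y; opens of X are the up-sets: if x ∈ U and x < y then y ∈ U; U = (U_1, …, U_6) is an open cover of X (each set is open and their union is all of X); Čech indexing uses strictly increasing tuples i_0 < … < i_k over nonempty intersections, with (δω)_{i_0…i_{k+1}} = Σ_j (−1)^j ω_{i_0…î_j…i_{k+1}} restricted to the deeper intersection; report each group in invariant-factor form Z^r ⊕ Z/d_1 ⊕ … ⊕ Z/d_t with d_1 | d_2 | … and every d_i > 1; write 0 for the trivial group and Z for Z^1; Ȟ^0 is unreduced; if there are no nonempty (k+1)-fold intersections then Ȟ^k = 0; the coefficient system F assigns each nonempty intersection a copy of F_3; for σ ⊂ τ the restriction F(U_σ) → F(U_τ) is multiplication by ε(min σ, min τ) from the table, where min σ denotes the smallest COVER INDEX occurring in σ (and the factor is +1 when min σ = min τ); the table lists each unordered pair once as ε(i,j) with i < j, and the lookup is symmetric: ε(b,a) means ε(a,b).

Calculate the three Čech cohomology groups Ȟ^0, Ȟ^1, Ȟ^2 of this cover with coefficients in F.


nerve of the cover:
  U12={x20,x22,x33} U13={x10,x17,x33} U14={x8,x17,x32} U15={x3,x8,x21} U16={x11,x21,x22} U23={x13,x23,x33} U24={x16,x30,x31} U25={x5,x23,x31} U26={x7,x22,x29,x30} U34={x6,x17,x24} U35={x4,x23,x28} U36={x4,x6,x12} U45={x8,x9,x31} U46={x6,x25,x30} U56={x1,x4,x21}
  U123={x33} U126={x22} U134={x17} U145={x8} U156={x21} U235={x23} U245={x31} U246={x30} U346={x6} U356={x4}
C dims 6,15,10; δ0: rk_F3 5; δ1: rk_F3 10
Ȟ^0 = (6 − 5) − 0 = 1, so Ȟ^0 ≅ Z/3
Ȟ^1 = (15 − 10) − 5 = 0, so Ȟ^1 ≅ 0
Ȟ^2 = (10 − 0) − 10 = 0, so Ȟ^2 ≅ 0

Ȟ^0 ≅ Z/3, Ȟ^1 ≅ 0 and Ȟ^2 ≅ 0


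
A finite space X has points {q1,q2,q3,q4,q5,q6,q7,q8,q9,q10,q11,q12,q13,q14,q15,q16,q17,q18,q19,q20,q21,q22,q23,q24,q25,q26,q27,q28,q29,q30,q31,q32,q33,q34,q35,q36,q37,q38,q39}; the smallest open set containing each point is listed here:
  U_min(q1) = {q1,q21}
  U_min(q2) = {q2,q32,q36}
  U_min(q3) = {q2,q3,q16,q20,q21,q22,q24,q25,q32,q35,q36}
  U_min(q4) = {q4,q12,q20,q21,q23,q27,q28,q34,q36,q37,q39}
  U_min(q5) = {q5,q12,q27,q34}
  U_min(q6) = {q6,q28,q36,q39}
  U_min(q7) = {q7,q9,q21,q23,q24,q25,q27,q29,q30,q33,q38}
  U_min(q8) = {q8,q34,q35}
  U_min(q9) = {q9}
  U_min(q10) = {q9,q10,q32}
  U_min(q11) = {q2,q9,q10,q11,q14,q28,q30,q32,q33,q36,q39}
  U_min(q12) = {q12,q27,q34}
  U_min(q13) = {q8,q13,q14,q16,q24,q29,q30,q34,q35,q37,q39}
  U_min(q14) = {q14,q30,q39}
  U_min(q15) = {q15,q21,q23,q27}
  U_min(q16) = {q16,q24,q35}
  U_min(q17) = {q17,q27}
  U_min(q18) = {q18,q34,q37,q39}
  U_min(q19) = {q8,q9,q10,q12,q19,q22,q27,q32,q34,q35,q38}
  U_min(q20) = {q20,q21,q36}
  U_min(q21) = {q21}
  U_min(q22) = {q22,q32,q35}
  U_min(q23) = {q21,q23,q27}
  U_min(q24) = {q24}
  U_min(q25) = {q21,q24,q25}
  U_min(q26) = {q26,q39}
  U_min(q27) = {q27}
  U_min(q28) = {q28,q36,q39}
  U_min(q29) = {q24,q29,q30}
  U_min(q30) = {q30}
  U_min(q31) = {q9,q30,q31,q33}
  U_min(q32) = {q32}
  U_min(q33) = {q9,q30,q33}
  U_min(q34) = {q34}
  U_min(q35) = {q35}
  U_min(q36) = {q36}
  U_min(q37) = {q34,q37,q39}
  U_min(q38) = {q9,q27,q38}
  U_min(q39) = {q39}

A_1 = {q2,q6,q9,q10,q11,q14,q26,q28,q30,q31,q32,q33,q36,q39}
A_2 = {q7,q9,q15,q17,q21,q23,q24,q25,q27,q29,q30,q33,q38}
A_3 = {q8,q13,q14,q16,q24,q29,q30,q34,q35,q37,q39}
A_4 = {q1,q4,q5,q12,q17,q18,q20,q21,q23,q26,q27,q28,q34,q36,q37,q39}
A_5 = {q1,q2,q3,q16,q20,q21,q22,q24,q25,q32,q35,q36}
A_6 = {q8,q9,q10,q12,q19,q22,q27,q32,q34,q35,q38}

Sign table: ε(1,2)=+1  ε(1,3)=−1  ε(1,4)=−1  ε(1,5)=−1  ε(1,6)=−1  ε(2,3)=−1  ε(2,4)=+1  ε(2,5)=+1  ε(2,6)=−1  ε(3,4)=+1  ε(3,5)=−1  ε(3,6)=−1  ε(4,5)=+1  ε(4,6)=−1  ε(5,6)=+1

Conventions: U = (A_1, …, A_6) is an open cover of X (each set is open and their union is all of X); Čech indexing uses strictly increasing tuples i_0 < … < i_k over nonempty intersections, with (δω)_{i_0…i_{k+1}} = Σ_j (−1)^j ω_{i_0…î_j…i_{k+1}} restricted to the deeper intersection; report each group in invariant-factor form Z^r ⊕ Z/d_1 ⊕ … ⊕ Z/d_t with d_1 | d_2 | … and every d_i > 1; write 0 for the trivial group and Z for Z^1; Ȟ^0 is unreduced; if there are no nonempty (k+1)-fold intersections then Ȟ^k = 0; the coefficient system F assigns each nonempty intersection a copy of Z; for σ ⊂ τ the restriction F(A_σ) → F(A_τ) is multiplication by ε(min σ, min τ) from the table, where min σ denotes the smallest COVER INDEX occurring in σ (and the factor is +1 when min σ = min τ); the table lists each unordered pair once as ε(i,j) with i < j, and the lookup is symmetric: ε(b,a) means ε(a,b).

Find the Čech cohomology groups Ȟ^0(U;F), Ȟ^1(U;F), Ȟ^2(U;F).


intersection data:
  A12={q9,q30,q33} A13={q14,q30,q39} A14={q26,q28,q36,q39} A15={q2,q32,q36} A16={q9,q10,q32} A23={q24,q29,q30} A24={q17,q21,q23,q27} A25={q21,q24,q25} A26={q9,q27,q38} A34={q34,q37,q39} A35={q16,q24,q35} A36={q8,q34,q35} A45={q1,q20,q21,q36} A46={q12,q27,q34} A56={q22,q32,q35}
  A123={q30} A126={q9} A134={q39} A145={q36} A156={q32} A235={q24} A245={q21} A246={q27} A346={q34} A356={q35}
C dims 6,15,10; δ0: rk 6, SNF 1^5·2; δ1: rk 9, SNF 1^9
Ȟ^0 = (6 − 6) − 0 = 0, so Ȟ^0 ≅ 0
Ȟ^1 = (15 − 9) − 6 = 0 plus torsion [2], so Ȟ^1 ≅ Z/2
Ȟ^2 = (10 − 0) − 9 = 1, so Ȟ^2 ≅ Z

Ȟ^0(U;F) ≅ 0,  Ȟ^1(U;F) ≅ Z/2,  Ȟ^2(U;F) ≅ Z


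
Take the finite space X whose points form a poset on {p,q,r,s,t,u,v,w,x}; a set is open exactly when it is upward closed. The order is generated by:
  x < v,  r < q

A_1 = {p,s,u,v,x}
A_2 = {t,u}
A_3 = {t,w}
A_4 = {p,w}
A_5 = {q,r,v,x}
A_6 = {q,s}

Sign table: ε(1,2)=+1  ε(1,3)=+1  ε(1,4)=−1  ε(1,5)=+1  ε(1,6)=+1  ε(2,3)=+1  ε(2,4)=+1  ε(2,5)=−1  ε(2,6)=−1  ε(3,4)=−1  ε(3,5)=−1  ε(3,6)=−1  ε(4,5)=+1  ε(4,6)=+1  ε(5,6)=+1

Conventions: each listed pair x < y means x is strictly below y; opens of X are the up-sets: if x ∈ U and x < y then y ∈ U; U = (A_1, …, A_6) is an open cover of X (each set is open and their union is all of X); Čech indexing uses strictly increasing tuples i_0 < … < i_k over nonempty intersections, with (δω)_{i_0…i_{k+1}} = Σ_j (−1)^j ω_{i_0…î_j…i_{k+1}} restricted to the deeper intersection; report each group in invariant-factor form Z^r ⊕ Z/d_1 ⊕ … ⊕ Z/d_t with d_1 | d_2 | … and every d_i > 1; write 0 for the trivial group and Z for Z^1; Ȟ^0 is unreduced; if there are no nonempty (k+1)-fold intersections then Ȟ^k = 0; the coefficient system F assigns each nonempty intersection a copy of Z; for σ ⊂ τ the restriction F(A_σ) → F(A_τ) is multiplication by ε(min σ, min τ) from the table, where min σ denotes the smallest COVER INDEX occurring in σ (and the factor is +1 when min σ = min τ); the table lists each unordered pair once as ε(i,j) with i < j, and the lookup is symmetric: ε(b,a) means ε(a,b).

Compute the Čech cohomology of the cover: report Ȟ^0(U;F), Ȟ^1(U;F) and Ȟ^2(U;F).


Ȟ^0(U;F) ≅ Z, Ȟ^1(U;F) ≅ Z^2 and Ȟ^2(U;F) ≅ 0

nerve simplices:
  A12={u} A14={p} A15={v,x} A16={s} A23={t} A34={w} A56={q}
C dims 6,7; δ0: rk 5, SNF 1^5
degree 0: 6−5−0 = 1 → Ȟ^0 ≅ Z
degree 1: 7−0−5 = 2 → Ȟ^1 ≅ Z^2
degree 2: 0−0−0 = 0 → Ȟ^2 ≅ 0


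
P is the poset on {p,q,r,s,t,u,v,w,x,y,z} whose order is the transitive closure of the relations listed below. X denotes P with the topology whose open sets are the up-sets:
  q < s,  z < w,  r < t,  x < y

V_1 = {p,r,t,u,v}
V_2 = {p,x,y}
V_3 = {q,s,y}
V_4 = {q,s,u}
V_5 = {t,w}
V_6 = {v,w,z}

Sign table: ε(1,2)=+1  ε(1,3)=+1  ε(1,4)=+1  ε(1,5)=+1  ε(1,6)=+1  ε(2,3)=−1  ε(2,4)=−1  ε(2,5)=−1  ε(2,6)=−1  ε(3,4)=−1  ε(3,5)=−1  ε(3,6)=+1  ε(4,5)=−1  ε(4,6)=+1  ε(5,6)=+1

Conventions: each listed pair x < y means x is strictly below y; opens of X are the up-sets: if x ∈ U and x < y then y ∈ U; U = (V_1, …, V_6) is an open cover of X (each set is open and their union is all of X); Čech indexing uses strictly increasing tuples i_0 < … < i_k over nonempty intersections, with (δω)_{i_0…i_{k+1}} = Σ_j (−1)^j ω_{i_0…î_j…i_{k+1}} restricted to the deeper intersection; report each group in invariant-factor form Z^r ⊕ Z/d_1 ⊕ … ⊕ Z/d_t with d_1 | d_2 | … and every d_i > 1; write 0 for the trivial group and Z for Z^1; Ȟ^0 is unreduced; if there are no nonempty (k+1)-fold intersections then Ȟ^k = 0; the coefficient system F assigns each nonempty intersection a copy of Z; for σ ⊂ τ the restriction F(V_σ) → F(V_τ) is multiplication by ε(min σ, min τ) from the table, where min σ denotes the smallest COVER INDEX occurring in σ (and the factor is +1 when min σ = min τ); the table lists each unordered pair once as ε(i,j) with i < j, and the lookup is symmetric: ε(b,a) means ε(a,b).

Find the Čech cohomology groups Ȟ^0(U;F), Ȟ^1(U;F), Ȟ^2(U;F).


cover nerve:
  V12={p} V14={u} V15={t} V16={v} V23={y} V34={q,s} V56={w}
C dims 6,7; δ0: rk 5, SNF 1^5
Ȟ^0: (6−5)−0=1 ⇒ Z
Ȟ^1: (7−0)−5=2 ⇒ Z^2
Ȟ^2: (0−0)−0=0 ⇒ 0

Ȟ^0 ≅ Z, Ȟ^1 ≅ Z^2, Ȟ^2 ≅ 0


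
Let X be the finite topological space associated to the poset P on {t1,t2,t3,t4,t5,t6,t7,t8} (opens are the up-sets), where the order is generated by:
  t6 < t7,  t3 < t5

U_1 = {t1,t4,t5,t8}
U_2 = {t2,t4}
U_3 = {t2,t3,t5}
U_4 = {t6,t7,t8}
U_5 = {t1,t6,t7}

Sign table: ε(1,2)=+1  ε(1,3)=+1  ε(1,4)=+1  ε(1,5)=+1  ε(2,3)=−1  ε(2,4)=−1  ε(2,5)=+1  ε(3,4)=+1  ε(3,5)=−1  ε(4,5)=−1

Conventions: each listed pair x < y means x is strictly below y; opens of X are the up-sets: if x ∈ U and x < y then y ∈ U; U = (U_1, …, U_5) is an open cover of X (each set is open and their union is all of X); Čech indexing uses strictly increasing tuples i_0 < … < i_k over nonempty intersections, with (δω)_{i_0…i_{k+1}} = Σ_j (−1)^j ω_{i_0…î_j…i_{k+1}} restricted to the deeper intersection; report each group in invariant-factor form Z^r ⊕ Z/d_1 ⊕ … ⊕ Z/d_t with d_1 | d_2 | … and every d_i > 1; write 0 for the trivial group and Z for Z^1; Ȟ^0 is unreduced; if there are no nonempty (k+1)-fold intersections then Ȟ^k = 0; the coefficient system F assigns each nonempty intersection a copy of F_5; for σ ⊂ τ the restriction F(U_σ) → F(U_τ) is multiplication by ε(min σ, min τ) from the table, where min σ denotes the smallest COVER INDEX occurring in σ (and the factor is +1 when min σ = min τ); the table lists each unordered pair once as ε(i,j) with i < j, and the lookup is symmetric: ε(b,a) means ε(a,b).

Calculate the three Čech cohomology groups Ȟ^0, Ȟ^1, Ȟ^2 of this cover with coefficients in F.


nerve of the cover:
  U12={t4} U13={t5} U14={t8} U15={t1} U23={t2} U45={t6,t7}
C dims 5,6; δ0: rk_F5 5
Ȟ^0 = (5 − 5) − 0 = 0, so Ȟ^0 ≅ 0
Ȟ^1 = (6 − 0) − 5 = 1, so Ȟ^1 ≅ Z/5
Ȟ^2 = (0 − 0) − 0 = 0, so Ȟ^2 ≅ 0

Ȟ^0 = 0; Ȟ^1 = Z/5; Ȟ^2 = 0


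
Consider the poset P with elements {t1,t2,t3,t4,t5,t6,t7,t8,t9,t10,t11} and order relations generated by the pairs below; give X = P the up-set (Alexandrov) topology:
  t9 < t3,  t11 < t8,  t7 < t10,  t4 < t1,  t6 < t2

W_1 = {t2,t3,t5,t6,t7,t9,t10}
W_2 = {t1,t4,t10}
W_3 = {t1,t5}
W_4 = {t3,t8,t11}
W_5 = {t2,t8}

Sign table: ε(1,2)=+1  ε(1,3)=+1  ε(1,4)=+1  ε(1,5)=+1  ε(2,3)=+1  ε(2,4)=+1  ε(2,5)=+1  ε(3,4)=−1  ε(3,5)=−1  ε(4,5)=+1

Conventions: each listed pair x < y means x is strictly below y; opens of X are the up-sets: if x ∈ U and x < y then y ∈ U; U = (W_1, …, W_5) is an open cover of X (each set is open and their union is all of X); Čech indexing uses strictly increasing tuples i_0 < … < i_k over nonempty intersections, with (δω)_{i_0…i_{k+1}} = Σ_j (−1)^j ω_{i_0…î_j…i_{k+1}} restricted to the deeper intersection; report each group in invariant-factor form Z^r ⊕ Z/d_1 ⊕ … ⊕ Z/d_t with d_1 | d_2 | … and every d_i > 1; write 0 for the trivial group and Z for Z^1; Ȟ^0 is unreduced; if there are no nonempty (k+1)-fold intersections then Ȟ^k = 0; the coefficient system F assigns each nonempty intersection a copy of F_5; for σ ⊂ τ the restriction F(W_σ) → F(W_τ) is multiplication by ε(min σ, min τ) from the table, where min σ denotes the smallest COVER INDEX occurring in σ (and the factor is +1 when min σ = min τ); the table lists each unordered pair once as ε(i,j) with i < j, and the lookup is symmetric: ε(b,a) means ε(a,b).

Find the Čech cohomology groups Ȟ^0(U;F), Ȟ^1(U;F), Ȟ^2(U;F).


Ȟ^0(U;F) ≅ Z/5, Ȟ^1(U;F) ≅ Z/5 ⊕ Z/5, Ȟ^2(U;F) ≅ 0

nonempty overlaps:
  W12={t10} W13={t5} W14={t3} W15={t2} W23={t1} W45={t8}
C dims 5,6; δ0: rk_F5 4
degree 0: 5−4−0 = 1 → Ȟ^0 ≅ Z/5
degree 1: 6−0−4 = 2 → Ȟ^1 ≅ Z/5 ⊕ Z/5
degree 2: 0−0−0 = 0 → Ȟ^2 ≅ 0


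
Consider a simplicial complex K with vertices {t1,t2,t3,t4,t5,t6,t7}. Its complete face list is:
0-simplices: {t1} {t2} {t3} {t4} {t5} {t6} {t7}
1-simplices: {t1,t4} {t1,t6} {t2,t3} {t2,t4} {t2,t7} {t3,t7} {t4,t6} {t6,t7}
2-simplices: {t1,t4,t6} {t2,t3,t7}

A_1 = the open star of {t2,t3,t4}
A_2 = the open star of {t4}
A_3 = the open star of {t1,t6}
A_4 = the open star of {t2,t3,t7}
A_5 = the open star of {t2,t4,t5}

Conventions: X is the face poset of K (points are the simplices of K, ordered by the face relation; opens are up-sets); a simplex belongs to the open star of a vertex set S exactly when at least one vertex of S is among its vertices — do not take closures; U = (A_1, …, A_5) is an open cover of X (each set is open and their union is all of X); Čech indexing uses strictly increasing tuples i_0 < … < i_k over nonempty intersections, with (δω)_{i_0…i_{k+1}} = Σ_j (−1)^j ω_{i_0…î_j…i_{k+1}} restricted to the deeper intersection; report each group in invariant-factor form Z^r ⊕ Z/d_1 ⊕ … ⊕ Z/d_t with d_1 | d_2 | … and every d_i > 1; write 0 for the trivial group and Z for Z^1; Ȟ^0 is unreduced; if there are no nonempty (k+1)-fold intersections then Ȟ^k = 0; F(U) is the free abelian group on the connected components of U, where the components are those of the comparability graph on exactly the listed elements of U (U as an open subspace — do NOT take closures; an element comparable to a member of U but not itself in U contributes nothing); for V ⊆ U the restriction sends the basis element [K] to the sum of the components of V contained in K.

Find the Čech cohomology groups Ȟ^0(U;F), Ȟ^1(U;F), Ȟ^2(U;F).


Ȟ^0 = Z^2,  Ȟ^1 = Z,  Ȟ^2 = 0

intersection data:
  A1={{t2},{t3},{t4},{t1,t4},{t2,t3},{t2,t4},{t2,t7},{t3,t7},{t4,t6},{t1,t4,t6},{t2,t3,t7}} A2={{t4},{t1,t4},{t2,t4},{t4,t6},{t1,t4,t6}} A3={{t1},{t6},{t1,t4},{t1,t6},{t4,t6},{t6,t7},{t1,t4,t6}} A4={{t2},{t3},{t7},{t2,t3},{t2,t4},{t2,t7},{t3,t7},{t6,t7},{t2,t3,t7}} A5={{t2},{t4},{t5},{t1,t4},{t2,t3},{t2,t4},{t2,t7},{t4,t6},{t1,t4,t6},{t2,t3,t7}}
  A12={{t4},{t1,t4},{t2,t4},{t4,t6},{t1,t4,t6}} A13={{t1,t4},{t4,t6},{t1,t4,t6}} A14={{t2},{t3},{t2,t3},{t2,t4},{t2,t7},{t3,t7},{t2,t3,t7}} A15={{t2},{t4},{t1,t4},{t2,t3},{t2,t4},{t2,t7},{t4,t6},{t1,t4,t6},{t2,t3,t7}} A23={{t1,t4},{t4,t6},{t1,t4,t6}} A24={{t2,t4}} A25={{t4},{t1,t4},{t2,t4},{t4,t6},{t1,t4,t6}} A34={{t6,t7}} A35={{t1,t4},{t4,t6},{t1,t4,t6}} A45={{t2},{t2,t3},{t2,t4},{t2,t7},{t2,t3,t7}}
  A123={{t1,t4},{t4,t6},{t1,t4,t6}} A124={{t2,t4}} A125={{t4},{t1,t4},{t2,t4},{t4,t6},{t1,t4,t6}} A135={{t1,t4},{t4,t6},{t1,t4,t6}} A145={{t2},{t2,t3},{t2,t4},{t2,t7},{t2,t3,t7}} A235={{t1,t4},{t4,t6},{t1,t4,t6}} A245={{t2,t4}}
  A1235={{t1,t4},{t4,t6},{t1,t4,t6}} A1245={{t2,t4}}
components per intersection:
  A1: {{t2},{t3},{t4},{t1,t4},{t2,t3},{t2,t4},{t2,t7},{t3,t7},{t4,t6},{t1,t4,t6},{t2,t3,t7}}
  A2: {{t4},{t1,t4},{t2,t4},{t4,t6},{t1,t4,t6}}
  A3: {{t1},{t6},{t1,t4},{t1,t6},{t4,t6},{t6,t7},{t1,t4,t6}}
  A4: {{t2},{t3},{t7},{t2,t3},{t2,t4},{t2,t7},{t3,t7},{t6,t7},{t2,t3,t7}}
  A5: {{t2},{t4},{t1,t4},{t2,t3},{t2,t4},{t2,t7},{t4,t6},{t1,t4,t6},{t2,t3,t7}} {{t5}}
  A12: {{t4},{t1,t4},{t2,t4},{t4,t6},{t1,t4,t6}}
  A13: {{t1,t4},{t4,t6},{t1,t4,t6}}
  A14: {{t2},{t3},{t2,t3},{t2,t4},{t2,t7},{t3,t7},{t2,t3,t7}}
  A15: {{t2},{t4},{t1,t4},{t2,t3},{t2,t4},{t2,t7},{t4,t6},{t1,t4,t6},{t2,t3,t7}}
  A23: {{t1,t4},{t4,t6},{t1,t4,t6}}
  A24: {{t2,t4}}
  A25: {{t4},{t1,t4},{t2,t4},{t4,t6},{t1,t4,t6}}
  A34: {{t6,t7}}
  A35: {{t1,t4},{t4,t6},{t1,t4,t6}}
  A45: {{t2},{t2,t3},{t2,t4},{t2,t7},{t2,t3,t7}}
  A123: {{t1,t4},{t4,t6},{t1,t4,t6}}
  A124: {{t2,t4}}
  A125: {{t4},{t1,t4},{t2,t4},{t4,t6},{t1,t4,t6}}
  A135: {{t1,t4},{t4,t6},{t1,t4,t6}}
  A145: {{t2},{t2,t3},{t2,t4},{t2,t7},{t2,t3,t7}}
  A235: {{t1,t4},{t4,t6},{t1,t4,t6}}
  A245: {{t2,t4}}
  A1235: {{t1,t4},{t4,t6},{t1,t4,t6}}
  A1245: {{t2,t4}}
C dims 6,10,7,2; δ0: rk 4, SNF 1^4; δ1: rk 5, SNF 1^5; δ2: rk 2, SNF 1^2
Ȟ^0 = (6 − 4) − 0 = 2, so Ȟ^0 ≅ Z^2
Ȟ^1 = (10 − 5) − 4 = 1, so Ȟ^1 ≅ Z
Ȟ^2 = (7 − 2) − 5 = 0, so Ȟ^2 ≅ 0


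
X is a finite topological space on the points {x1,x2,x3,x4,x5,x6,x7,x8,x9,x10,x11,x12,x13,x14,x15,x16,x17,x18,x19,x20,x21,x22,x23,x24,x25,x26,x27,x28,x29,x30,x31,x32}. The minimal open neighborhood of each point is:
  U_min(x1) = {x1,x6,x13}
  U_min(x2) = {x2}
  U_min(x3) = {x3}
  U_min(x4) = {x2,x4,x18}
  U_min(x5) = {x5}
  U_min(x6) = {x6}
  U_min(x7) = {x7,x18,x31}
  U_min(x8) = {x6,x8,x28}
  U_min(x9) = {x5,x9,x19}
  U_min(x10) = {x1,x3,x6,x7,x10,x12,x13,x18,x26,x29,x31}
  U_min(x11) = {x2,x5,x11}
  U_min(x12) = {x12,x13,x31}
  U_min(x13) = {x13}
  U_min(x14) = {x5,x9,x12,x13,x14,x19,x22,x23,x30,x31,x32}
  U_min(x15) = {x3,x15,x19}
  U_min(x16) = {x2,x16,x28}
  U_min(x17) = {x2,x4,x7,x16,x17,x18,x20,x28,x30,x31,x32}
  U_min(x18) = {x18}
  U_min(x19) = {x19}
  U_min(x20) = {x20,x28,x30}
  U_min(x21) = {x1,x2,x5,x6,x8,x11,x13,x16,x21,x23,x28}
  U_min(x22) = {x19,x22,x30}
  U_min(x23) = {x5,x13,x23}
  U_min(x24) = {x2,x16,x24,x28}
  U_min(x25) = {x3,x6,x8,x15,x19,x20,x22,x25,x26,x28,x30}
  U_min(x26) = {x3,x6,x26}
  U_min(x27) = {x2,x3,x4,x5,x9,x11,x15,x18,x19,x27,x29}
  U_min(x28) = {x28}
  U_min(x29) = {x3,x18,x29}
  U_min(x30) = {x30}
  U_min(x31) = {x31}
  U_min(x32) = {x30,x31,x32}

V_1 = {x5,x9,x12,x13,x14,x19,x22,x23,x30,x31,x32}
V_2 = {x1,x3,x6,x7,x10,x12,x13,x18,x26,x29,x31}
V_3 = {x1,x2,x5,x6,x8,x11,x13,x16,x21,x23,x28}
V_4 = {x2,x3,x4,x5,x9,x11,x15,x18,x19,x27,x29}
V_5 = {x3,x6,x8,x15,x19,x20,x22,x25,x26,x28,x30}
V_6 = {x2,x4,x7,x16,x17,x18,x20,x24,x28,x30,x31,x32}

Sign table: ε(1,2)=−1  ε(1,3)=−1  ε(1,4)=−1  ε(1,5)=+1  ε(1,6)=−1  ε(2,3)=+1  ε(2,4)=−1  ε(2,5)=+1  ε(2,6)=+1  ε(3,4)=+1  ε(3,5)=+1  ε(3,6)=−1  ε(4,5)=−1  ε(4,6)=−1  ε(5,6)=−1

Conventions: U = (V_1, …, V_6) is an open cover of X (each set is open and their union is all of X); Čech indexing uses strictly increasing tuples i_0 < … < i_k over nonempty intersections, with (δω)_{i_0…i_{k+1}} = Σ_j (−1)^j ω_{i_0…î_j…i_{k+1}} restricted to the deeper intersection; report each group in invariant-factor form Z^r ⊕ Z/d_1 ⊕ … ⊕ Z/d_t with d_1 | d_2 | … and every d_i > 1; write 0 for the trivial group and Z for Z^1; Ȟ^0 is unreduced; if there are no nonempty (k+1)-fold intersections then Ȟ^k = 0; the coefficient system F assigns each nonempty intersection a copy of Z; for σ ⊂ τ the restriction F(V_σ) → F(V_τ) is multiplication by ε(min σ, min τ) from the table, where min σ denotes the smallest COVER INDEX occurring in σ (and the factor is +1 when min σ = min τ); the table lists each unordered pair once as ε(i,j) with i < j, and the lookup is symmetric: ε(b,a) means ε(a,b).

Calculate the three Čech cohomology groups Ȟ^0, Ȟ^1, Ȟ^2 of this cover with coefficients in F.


nerve of the cover:
  V12={x12,x13,x31} V13={x5,x13,x23} V14={x5,x9,x19} V15={x19,x22,x30} V16={x30,x31,x32} V23={x1,x6,x13} V24={x3,x18,x29} V25={x3,x6,x26} V26={x7,x18,x31} V34={x2,x5,x11} V35={x6,x8,x28} V36={x2,x16,x28} V45={x3,x15,x19} V46={x2,x4,x18} V56={x20,x28,x30}
  V123={x13} V126={x31} V134={x5} V145={x19} V156={x30} V235={x6} V245={x3} V246={x18} V346={x2} V356={x28}
C dims 6,15,10; δ0: rk 6, SNF 1^5·2; δ1: rk 9, SNF 1^9
Ȟ^0 = (6 − 6) − 0 = 0, so Ȟ^0 ≅ 0
Ȟ^1 = (15 − 9) − 6 = 0 plus torsion [2], so Ȟ^1 ≅ Z/2
Ȟ^2 = (10 − 0) − 9 = 1, so Ȟ^2 ≅ Z

Ȟ^0 ≅ 0, Ȟ^1 ≅ Z/2 and Ȟ^2 ≅ Z


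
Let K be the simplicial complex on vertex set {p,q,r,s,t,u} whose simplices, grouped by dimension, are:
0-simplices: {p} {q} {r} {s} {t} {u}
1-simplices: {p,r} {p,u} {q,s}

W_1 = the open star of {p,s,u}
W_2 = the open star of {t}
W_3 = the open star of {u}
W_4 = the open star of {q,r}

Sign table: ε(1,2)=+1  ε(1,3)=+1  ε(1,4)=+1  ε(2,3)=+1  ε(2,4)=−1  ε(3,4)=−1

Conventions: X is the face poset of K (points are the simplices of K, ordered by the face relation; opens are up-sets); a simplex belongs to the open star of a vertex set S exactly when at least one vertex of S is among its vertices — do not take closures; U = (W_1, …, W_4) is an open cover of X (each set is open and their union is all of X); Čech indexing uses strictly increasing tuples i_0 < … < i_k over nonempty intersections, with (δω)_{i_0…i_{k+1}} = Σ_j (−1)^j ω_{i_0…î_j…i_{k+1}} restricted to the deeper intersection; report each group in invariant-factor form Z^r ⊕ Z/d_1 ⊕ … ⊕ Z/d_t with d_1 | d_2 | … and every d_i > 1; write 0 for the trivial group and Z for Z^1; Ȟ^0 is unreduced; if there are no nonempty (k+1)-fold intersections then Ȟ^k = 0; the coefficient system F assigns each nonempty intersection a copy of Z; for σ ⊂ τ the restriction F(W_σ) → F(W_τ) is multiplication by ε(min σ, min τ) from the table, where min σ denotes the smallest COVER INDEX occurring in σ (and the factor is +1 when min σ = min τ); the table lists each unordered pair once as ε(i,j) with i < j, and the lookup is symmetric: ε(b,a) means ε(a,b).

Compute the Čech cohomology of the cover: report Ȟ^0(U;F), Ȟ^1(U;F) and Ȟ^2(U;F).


nerve of the cover:
  W1={{p},{s},{u},{p,r},{p,u},{q,s}} W2={{t}} W3={{u},{p,u}} W4={{q},{r},{p,r},{q,s}}
  W13={{u},{p,u}} W14={{p,r},{q,s}}
C dims 4,2; δ0: rk 2, SNF 1^2
Ȟ^0 = (4 − 2) − 0 = 2, so Ȟ^0 ≅ Z^2
Ȟ^1 = (2 − 0) − 2 = 0, so Ȟ^1 ≅ 0
Ȟ^2 = (0 − 0) − 0 = 0, so Ȟ^2 ≅ 0

Ȟ^0 = Z^2; Ȟ^1 = 0; Ȟ^2 = 0


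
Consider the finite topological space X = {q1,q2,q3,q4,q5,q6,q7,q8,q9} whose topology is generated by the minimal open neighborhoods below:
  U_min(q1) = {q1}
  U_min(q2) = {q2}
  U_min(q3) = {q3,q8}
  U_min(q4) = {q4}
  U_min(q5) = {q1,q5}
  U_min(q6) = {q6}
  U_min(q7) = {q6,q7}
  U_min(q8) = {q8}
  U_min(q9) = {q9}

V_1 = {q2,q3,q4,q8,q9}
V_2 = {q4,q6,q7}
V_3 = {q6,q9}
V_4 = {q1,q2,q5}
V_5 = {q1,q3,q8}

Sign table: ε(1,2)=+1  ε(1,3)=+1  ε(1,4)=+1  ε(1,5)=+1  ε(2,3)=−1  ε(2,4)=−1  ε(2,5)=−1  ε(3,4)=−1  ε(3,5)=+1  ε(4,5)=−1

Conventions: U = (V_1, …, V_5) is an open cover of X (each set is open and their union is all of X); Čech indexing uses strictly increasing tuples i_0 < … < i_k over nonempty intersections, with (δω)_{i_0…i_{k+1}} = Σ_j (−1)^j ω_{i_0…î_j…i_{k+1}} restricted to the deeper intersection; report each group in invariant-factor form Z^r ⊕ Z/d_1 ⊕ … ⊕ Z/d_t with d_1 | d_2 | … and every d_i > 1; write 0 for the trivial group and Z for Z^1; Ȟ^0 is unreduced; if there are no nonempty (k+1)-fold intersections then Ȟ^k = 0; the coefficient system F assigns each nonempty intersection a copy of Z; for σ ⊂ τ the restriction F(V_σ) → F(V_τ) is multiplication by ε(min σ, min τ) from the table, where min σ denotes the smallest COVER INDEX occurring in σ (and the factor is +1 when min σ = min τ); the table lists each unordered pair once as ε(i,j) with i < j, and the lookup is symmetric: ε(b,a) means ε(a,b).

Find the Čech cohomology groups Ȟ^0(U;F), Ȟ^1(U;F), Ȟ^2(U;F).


Ȟ^0 ≅ 0, Ȟ^1 ≅ Z ⊕ Z/2, Ȟ^2 ≅ 0

nerve of the cover:
  V12={q4} V13={q9} V14={q2} V15={q3,q8} V23={q6} V45={q1}
C dims 5,6; δ0: rk 5, SNF 1^4·2
Ȟ^0 = (5 − 5) − 0 = 0, so Ȟ^0 ≅ 0
Ȟ^1 = (6 − 0) − 5 = 1 plus torsion [2], so Ȟ^1 ≅ Z ⊕ Z/2
Ȟ^2 = (0 − 0) − 0 = 0, so Ȟ^2 ≅ 0


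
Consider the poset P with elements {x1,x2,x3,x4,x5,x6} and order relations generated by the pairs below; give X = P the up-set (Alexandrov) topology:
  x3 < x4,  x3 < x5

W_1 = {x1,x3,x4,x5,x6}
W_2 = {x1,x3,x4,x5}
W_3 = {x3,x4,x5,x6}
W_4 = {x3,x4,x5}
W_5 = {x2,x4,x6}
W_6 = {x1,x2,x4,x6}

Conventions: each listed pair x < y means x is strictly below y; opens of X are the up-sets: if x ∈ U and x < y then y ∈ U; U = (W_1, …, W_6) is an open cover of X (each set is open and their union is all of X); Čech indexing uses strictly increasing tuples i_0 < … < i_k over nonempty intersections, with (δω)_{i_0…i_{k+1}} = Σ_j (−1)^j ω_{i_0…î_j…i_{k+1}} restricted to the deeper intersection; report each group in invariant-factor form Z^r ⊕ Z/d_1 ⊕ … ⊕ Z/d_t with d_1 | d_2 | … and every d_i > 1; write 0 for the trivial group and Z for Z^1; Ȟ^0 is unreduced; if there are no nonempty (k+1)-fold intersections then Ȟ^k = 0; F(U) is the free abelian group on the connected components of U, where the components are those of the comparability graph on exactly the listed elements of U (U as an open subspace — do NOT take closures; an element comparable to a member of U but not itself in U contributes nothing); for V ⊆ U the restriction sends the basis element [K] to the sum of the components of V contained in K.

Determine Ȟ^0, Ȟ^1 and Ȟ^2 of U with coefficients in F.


Ȟ^0 ≅ Z^4,  Ȟ^1 ≅ 0,  Ȟ^2 ≅ 0

nonempty overlaps:
  W12={x1,x3,x4,x5} W13={x3,x4,x5,x6} W14={x3,x4,x5} W15={x4,x6} W16={x1,x4,x6} W23={x3,x4,x5} W24={x3,x4,x5} W25={x4} W26={x1,x4} W34={x3,x4,x5} W35={x4,x6} W36={x4,x6} W45={x4} W46={x4} W56={x2,x4,x6}
  W123={x3,x4,x5} W124={x3,x4,x5} W125={x4} W126={x1,x4} W134={x3,x4,x5} W135={x4,x6} W136={x4,x6} W145={x4} W146={x4} W156={x4,x6} W234={x3,x4,x5} W235={x4} W236={x4} W245={x4} W246={x4} W256={x4} W345={x4} W346={x4} W356={x4,x6} W456={x4}
  W1234={x3,x4,x5} W1235={x4} W1236={x4} W1245={x4} W1246={x4} W1256={x4} W1345={x4} W1346={x4} W1356={x4,x6} W1456={x4} W2345={x4} W2346={x4} W2356={x4} W2456={x4} W3456={x4}
  W12345={x4} W12346={x4} W12356={x4} W12456={x4} W13456={x4} W23456={x4}
  W123456={x4}
components per intersection:
  W1: {x1} {x3,x4,x5} {x6}
  W2: {x1} {x3,x4,x5}
  W3: {x3,x4,x5} {x6}
  W4: {x3,x4,x5}
  W5: {x2} {x4} {x6}
  W6: {x1} {x2} {x4} {x6}
  W12: {x1} {x3,x4,x5}
  W13: {x3,x4,x5} {x6}
  W14: {x3,x4,x5}
  W15: {x4} {x6}
  W16: {x1} {x4} {x6}
  W23: {x3,x4,x5}
  W24: {x3,x4,x5}
  W25: {x4}
  W26: {x1} {x4}
  W34: {x3,x4,x5}
  W35: {x4} {x6}
  W36: {x4} {x6}
  W45: {x4}
  W46: {x4}
  W56: {x2} {x4} {x6}
  W123: {x3,x4,x5}
  W124: {x3,x4,x5}
  W125: {x4}
  W126: {x1} {x4}
  W134: {x3,x4,x5}
  W135: {x4} {x6}
  W136: {x4} {x6}
  W145: {x4}
  W146: {x4}
  W156: {x4} {x6}
  W234: {x3,x4,x5}
  W235: {x4}
  W236: {x4}
  W245: {x4}
  W246: {x4}
  W256: {x4}
  W345: {x4}
  W346: {x4}
  W356: {x4} {x6}
  W456: {x4}
  W1234: {x3,x4,x5}
  W1235: {x4}
  W1236: {x4}
  W1245: {x4}
  W1246: {x4}
  W1256: {x4}
  W1345: {x4}
  W1346: {x4}
  W1356: {x4} {x6}
  W1456: {x4}
  W2345: {x4}
  W2346: {x4}
  W2356: {x4}
  W2456: {x4}
  W3456: {x4}
  W12345: {x4}
  W12346: {x4}
  W12356: {x4}
  W12456: {x4}
  W13456: {x4}
  W23456: {x4}
  W123456: {x4}
C dims 15,25,25,16; δ0: rk 11, SNF 1^11; δ1: rk 14, SNF 1^14; δ2: rk 11, SNF 1^11
degree 0: 15−11−0 = 4 → Ȟ^0 ≅ Z^4
degree 1: 25−14−11 = 0 → Ȟ^1 ≅ 0
degree 2: 25−11−14 = 0 → Ȟ^2 ≅ 0


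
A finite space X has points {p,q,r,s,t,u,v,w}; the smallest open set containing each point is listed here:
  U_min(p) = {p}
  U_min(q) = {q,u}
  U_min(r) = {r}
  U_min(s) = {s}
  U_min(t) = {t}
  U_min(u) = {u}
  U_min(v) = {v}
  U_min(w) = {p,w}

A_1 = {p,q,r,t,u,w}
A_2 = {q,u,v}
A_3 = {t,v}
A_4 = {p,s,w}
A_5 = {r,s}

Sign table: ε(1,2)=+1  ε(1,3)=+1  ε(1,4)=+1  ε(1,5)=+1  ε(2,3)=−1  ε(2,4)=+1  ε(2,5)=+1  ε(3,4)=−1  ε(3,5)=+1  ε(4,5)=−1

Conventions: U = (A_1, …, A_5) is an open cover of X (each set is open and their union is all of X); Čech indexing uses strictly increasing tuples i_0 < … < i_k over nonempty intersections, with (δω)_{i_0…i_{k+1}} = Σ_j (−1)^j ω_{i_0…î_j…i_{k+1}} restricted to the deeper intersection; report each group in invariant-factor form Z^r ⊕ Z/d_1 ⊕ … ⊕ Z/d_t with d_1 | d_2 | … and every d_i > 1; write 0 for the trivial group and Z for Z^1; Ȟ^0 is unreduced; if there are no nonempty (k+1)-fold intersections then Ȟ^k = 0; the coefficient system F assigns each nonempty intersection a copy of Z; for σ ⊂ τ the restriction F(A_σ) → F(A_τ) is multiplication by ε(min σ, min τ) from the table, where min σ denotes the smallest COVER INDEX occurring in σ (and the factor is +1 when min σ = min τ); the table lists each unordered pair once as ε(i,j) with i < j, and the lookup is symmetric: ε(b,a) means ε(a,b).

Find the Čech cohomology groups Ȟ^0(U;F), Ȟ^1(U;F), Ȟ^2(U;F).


nonempty overlaps:
  A12={q,u} A13={t} A14={p,w} A15={r} A23={v} A45={s}
C dims 5,6; δ0: rk 5, SNF 1^4·2
degree 0: 5−5−0 = 0 → Ȟ^0 ≅ 0
degree 1: 6−0−5 = 1 plus torsion [2] → Ȟ^1 ≅ Z ⊕ Z/2
degree 2: 0−0−0 = 0 → Ȟ^2 ≅ 0

Ȟ^0(U;F) ≅ 0; Ȟ^1(U;F) ≅ Z ⊕ Z/2; Ȟ^2(U;F) ≅ 0


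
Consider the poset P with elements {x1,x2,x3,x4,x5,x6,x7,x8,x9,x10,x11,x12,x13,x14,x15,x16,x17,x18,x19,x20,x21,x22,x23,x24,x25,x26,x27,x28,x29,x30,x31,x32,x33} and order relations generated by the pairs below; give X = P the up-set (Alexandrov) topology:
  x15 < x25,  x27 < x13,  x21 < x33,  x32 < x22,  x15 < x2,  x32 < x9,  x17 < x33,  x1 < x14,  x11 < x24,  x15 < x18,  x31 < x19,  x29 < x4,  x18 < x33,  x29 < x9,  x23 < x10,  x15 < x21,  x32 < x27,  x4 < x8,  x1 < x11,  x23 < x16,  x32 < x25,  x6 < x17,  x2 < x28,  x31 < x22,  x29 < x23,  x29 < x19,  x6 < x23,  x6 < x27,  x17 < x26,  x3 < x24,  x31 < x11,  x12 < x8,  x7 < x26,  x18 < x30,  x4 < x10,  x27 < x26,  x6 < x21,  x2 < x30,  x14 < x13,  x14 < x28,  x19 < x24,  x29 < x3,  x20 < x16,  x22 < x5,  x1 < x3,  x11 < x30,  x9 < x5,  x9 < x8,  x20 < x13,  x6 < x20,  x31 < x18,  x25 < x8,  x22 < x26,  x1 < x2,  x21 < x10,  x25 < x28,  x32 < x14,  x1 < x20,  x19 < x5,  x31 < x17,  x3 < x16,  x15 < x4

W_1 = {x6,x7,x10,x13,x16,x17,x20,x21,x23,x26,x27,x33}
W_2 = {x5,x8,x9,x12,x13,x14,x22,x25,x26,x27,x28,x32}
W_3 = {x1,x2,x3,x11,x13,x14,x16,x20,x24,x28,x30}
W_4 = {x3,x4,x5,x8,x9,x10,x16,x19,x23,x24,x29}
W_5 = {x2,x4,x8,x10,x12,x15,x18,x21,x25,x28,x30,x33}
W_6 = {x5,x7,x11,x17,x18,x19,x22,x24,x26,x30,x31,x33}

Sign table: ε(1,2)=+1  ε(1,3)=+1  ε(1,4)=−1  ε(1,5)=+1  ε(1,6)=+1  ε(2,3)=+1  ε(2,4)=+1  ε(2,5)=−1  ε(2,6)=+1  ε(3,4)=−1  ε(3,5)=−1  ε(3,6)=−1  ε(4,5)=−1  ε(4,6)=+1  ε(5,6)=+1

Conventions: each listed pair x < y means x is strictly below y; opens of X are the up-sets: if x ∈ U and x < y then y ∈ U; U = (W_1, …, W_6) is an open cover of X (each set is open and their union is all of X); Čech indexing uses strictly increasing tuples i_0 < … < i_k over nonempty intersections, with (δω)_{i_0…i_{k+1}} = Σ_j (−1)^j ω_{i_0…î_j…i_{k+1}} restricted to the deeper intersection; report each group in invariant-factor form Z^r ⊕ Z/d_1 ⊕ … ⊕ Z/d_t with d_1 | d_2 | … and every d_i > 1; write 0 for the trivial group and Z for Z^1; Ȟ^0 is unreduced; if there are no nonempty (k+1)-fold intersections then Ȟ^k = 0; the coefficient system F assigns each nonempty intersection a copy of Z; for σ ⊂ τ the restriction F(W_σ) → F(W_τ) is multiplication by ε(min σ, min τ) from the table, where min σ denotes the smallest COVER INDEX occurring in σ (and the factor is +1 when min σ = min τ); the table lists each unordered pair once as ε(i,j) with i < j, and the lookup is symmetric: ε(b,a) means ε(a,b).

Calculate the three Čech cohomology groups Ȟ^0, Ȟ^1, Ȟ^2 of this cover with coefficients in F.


nerve of the cover:
  W12={x13,x26,x27} W13={x13,x16,x20} W14={x10,x16,x23} W15={x10,x21,x33} W16={x7,x17,x26,x33} W23={x13,x14,x28} W24={x5,x8,x9} W25={x8,x12,x25,x28} W26={x5,x22,x26} W34={x3,x16,x24} W35={x2,x28,x30} W36={x11,x24,x30} W45={x4,x8,x10} W46={x5,x19,x24} W56={x18,x30,x33}
  W123={x13} W126={x26} W134={x16} W145={x10} W156={x33} W235={x28} W245={x8} W246={x5} W346={x24} W356={x30}
C dims 6,15,10; δ0: rk 6, SNF 1^5·2; δ1: rk 9, SNF 1^9
Ȟ^0 = (6 − 6) − 0 = 0, so Ȟ^0 ≅ 0
Ȟ^1 = (15 − 9) − 6 = 0 plus torsion [2], so Ȟ^1 ≅ Z/2
Ȟ^2 = (10 − 0) − 9 = 1, so Ȟ^2 ≅ Z

Ȟ^0(U;F) ≅ 0, Ȟ^1(U;F) ≅ Z/2, Ȟ^2(U;F) ≅ Z


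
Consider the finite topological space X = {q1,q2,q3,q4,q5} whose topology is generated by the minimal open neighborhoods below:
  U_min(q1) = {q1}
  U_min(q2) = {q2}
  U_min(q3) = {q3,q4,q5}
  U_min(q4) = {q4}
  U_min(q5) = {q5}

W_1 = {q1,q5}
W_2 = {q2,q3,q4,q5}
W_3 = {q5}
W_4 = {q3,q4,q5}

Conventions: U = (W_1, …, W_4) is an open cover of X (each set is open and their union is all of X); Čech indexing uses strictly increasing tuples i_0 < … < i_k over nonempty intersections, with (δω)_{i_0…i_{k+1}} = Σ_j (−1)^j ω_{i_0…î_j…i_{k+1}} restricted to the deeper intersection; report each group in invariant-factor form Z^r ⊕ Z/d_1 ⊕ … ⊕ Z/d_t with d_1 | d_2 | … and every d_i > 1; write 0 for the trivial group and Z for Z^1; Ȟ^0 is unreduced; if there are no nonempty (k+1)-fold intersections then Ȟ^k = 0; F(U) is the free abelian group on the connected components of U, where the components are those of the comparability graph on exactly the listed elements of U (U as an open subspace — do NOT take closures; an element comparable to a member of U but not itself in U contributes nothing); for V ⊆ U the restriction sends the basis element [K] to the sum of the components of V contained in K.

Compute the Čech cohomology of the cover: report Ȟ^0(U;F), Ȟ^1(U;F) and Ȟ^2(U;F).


cover nerve:
  W12={q5} W13={q5} W14={q5} W23={q5} W24={q3,q4,q5} W34={q5}
  W123={q5} W124={q5} W134={q5} W234={q5}
  W1234={q5}
components per intersection:
  W1: {q1} {q5}
  W2: {q2} {q3,q4,q5}
  W3: {q5}
  W4: {q3,q4,q5}
  W12: {q5}
  W13: {q5}
  W14: {q5}
  W23: {q5}
  W24: {q3,q4,q5}
  W34: {q5}
  W123: {q5}
  W124: {q5}
  W134: {q5}
  W234: {q5}
  W1234: {q5}
C dims 6,6,4,1; δ0: rk 3, SNF 1^3; δ1: rk 3, SNF 1^3; δ2: rk 1, SNF 1^1
Ȟ^0: (6−3)−0=3 ⇒ Z^3
Ȟ^1: (6−3)−3=0 ⇒ 0
Ȟ^2: (4−1)−3=0 ⇒ 0

Ȟ^0 ≅ Z^3, Ȟ^1 ≅ 0, Ȟ^2 ≅ 0
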